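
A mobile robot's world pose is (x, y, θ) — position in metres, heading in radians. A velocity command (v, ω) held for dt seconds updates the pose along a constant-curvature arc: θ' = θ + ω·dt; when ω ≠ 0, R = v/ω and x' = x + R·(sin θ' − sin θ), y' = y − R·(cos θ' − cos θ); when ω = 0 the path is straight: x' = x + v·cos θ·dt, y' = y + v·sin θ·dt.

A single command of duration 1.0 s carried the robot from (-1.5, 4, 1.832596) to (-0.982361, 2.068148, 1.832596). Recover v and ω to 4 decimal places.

v = -2.0000, ω = 0.0000

Δθ = 1.832596 − 1.832596 = 0.000000
ω = Δθ/dt = 0.000000/1.0 = 0.0000
ω = 0 → v = (Δx·cos θ + Δy·sin θ)/dt = -2.0000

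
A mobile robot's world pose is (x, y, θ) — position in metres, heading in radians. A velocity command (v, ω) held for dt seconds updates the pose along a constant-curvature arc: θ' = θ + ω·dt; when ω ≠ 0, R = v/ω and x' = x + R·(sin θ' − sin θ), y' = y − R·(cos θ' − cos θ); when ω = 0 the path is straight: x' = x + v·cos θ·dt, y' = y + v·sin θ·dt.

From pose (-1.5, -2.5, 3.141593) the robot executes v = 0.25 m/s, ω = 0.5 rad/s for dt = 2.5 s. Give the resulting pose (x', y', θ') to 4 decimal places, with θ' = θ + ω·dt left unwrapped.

(-1.9745, -2.8423, 4.3916)

θ' = 3.1416 + 0.5·2.5 = 4.3916
R = v/ω = 0.25/0.5 = 0.5000
x' = -1.5 + 0.5000·(sin 4.3916 − sin 3.1416) = -1.9745
y' = -2.5 − 0.5000·(cos 4.3916 − cos 3.1416) = -2.8423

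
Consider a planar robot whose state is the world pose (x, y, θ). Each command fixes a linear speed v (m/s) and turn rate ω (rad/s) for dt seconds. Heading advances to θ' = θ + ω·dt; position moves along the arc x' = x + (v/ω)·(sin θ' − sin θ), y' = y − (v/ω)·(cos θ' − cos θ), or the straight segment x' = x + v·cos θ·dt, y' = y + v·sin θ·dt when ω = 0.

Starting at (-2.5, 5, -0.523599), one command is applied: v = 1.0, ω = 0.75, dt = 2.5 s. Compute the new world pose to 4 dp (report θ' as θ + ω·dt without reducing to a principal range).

θ' = -0.5236 + 0.75·2.5 = 1.3514
R = v/ω = 1.0/0.75 = 1.3333
x' = -2.5 + 1.3333·(sin 1.3514 − sin -0.5236) = -0.5320
y' = 5 − 1.3333·(cos 1.3514 − cos -0.5236) = 5.8645

(-0.5320, 5.8645, 1.3514)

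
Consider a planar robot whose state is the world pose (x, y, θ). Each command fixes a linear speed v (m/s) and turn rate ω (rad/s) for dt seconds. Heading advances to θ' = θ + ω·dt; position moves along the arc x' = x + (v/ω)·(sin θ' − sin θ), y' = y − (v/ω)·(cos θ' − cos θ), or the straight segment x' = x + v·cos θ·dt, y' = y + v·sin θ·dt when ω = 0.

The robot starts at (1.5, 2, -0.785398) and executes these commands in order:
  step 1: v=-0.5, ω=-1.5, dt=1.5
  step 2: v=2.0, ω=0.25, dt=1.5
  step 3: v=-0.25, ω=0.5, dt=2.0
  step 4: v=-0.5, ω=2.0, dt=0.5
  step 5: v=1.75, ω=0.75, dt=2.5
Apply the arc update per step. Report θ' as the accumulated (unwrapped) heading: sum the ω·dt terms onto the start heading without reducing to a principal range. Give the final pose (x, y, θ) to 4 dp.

step 1: θ'=-3.0354 (R=0.3333) → pose (1.7004, 2.5672, -3.0354)
step 2: θ'=-2.6604 (R=8.0000) → pose (-1.1544, 1.7038, -2.6604)
step 3: θ'=-1.6604 (R=-0.5000) → pose (-0.8878, 2.1022, -1.6604)
step 4: θ'=-0.6604 (R=-0.2500) → pose (-0.9834, 2.3221, -0.6604)
step 5: θ'=1.2146 (R=2.3333) → pose (2.6348, 3.3511, 1.2146)

(2.6348, 3.3511, 1.2146)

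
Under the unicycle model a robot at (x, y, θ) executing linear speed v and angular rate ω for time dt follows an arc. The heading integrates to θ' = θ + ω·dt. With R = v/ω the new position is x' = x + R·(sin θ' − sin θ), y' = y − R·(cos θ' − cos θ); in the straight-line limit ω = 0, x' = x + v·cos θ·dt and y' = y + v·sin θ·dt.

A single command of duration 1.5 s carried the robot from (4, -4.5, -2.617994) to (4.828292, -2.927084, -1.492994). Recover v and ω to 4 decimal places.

v = -1.2500, ω = 0.7500

Δθ = -1.492994 − -2.617994 = 1.125000
ω = Δθ/dt = 1.125000/1.5 = 0.7500
R = −Δy/(cos θ' − cos θ) = -1.6667
v = R·ω = -1.6667·0.7500 = -1.2500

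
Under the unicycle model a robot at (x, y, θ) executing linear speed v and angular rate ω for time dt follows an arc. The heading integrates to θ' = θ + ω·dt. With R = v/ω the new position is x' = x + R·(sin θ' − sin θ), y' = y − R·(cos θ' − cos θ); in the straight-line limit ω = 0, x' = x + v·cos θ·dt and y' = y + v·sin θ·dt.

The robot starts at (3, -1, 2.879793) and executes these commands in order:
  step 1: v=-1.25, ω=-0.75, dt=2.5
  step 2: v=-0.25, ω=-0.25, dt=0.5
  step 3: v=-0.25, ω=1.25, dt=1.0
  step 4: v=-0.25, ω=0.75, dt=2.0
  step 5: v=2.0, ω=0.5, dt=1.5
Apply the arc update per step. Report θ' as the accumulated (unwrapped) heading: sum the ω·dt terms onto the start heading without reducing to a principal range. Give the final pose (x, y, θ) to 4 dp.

(2.4208, -6.1826, 4.3798)

step 1: θ'=1.0048 (R=1.6667) → pose (3.9754, -3.5036, 1.0048)
step 2: θ'=0.8798 (R=1.0000) → pose (3.9019, -3.6047, 0.8798)
step 3: θ'=2.1298 (R=-0.2000) → pose (3.8865, -3.8382, 2.1298)
step 4: θ'=3.6298 (R=-0.3333) → pose (4.3254, -3.9558, 3.6298)
step 5: θ'=4.3798 (R=4.0000) → pose (2.4208, -6.1826, 4.3798)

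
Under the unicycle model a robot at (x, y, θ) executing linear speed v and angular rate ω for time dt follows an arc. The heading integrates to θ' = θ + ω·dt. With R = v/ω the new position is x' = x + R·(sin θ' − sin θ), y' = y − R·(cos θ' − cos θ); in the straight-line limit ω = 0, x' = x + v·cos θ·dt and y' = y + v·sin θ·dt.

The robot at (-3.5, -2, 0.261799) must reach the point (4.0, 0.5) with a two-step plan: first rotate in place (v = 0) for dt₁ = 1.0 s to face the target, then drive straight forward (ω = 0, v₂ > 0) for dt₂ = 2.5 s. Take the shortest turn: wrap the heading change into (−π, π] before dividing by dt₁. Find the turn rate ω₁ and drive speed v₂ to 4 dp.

ω₁ = 0.0600, v₂ = 3.1623

heading to target = atan2(0.5−-2, 4−-3.5) = 0.3218
Δθ = wrap(0.3218 − 0.2618) = 0.0600; ω₁ = Δθ/dt₁ = 0.0600
distance = √((4−-3.5)² + (0.5−-2)²) = 7.9057; v₂ = distance/dt₂ = 3.1623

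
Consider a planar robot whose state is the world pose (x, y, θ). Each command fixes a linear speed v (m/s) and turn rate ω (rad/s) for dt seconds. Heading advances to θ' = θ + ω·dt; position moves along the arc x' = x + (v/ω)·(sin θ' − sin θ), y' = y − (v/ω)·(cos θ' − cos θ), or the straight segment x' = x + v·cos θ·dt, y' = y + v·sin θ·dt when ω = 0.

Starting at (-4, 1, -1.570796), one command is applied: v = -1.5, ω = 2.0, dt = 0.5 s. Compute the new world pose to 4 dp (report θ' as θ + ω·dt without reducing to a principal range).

θ' = -1.5708 + 2.0·0.5 = -0.5708
R = v/ω = -1.5/2.0 = -0.7500
x' = -4 + -0.7500·(sin -0.5708 − sin -1.5708) = -4.3448
y' = 1 − -0.7500·(cos -0.5708 − cos -1.5708) = 1.6311

(-4.3448, 1.6311, -0.5708)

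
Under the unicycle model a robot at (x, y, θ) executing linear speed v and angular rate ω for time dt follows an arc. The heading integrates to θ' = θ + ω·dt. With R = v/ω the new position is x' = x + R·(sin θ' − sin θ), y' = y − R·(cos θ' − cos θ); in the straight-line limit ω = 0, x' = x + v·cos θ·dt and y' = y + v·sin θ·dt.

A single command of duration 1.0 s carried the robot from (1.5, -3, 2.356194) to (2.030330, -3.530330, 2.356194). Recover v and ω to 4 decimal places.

v = -0.7500, ω = 0.0000

Δθ = 2.356194 − 2.356194 = 0.000000
ω = Δθ/dt = 0.000000/1.0 = 0.0000
ω = 0 → v = (Δx·cos θ + Δy·sin θ)/dt = -0.7500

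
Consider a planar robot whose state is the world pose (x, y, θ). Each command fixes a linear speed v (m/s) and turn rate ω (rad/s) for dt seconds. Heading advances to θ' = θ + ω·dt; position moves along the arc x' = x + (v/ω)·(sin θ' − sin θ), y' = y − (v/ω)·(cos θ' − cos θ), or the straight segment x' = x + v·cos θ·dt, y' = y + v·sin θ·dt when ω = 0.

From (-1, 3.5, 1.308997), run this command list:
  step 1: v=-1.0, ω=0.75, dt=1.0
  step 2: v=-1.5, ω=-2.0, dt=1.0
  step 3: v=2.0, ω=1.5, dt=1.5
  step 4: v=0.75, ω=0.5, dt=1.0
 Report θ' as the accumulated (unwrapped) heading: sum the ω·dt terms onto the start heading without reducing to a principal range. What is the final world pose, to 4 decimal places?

(-1.2200, 4.0657, 2.8090)

step 1: θ'=2.0590 (R=-1.3333) → pose (-0.8897, 2.5295, 2.0590)
step 2: θ'=0.0590 (R=0.7500) → pose (-1.5078, 1.4291, 0.0590)
step 3: θ'=2.3090 (R=1.3333) → pose (-0.6002, 3.6573, 2.3090)
step 4: θ'=2.8090 (R=1.5000) → pose (-1.2200, 4.0657, 2.8090)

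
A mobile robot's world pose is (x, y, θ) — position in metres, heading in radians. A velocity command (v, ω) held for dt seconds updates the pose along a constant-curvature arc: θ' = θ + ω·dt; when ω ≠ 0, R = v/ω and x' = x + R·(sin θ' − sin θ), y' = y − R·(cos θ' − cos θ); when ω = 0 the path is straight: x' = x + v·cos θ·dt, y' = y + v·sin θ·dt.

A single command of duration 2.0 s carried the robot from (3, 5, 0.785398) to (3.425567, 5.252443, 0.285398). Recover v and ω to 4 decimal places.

Δθ = 0.285398 − 0.785398 = -0.500000
ω = Δθ/dt = -0.500000/2.0 = -0.2500
R = Δx/(sin θ' − sin θ) = -1.0000
v = R·ω = -1.0000·-0.2500 = 0.2500

v = 0.2500, ω = -0.2500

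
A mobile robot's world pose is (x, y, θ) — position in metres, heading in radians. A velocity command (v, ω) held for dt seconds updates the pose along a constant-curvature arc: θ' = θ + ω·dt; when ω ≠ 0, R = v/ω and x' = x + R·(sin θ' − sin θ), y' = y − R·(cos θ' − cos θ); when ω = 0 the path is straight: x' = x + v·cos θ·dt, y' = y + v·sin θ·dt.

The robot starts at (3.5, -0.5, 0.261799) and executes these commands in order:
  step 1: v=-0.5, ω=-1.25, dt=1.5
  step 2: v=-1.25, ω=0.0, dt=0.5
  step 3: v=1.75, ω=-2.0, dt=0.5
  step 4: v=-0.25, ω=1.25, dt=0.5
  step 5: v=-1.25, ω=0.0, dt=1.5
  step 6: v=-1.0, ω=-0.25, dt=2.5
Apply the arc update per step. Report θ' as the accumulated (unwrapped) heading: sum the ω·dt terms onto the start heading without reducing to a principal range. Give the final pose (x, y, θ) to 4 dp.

(5.0723, 3.4478, -2.6132)

step 1: θ'=-1.6132 (R=0.4000) → pose (2.9968, -0.0967, -1.6132)
step 2: θ'=-1.6132 (straight) → pose (3.0233, 0.5278, -1.6132)
step 3: θ'=-2.6132 (R=-0.8750) → pose (2.5902, -0.1908, -2.6132)
step 4: θ'=-1.9882 (R=-0.2000) → pose (2.6722, -0.0992, -1.9882)
step 5: θ'=-1.9882 (straight) → pose (3.4323, 1.6149, -1.9882)
step 6: θ'=-2.6132 (R=4.0000) → pose (5.0723, 3.4478, -2.6132)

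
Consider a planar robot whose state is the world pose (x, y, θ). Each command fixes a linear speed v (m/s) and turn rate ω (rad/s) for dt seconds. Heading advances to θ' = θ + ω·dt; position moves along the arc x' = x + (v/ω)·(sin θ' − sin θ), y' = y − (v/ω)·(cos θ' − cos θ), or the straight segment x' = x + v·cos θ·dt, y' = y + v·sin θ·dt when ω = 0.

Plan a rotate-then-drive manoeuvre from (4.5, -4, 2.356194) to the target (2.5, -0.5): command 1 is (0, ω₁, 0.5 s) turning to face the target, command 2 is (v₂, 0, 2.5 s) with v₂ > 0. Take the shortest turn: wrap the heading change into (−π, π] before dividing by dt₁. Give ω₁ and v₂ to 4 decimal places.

ω₁ = -0.5325, v₂ = 1.6125

heading to target = atan2(-0.5−-4, 2.5−4.5) = 2.0899
Δθ = wrap(2.0899 − 2.3562) = -0.2663; ω₁ = Δθ/dt₁ = -0.5325
distance = √((2.5−4.5)² + (-0.5−-4)²) = 4.0311; v₂ = distance/dt₂ = 1.6125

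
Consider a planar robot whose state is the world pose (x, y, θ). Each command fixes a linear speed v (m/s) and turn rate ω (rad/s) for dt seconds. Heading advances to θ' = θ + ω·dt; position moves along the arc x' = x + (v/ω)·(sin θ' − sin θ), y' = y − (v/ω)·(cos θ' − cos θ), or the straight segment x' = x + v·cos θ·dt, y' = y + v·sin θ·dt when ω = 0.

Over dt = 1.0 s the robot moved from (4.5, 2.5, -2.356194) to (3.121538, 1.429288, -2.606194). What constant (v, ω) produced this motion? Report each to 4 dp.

v = 1.7500, ω = -0.2500

Δθ = -2.606194 − -2.356194 = -0.250000
ω = Δθ/dt = -0.250000/1.0 = -0.2500
R = Δx/(sin θ' − sin θ) = -7.0000
v = R·ω = -7.0000·-0.2500 = 1.7500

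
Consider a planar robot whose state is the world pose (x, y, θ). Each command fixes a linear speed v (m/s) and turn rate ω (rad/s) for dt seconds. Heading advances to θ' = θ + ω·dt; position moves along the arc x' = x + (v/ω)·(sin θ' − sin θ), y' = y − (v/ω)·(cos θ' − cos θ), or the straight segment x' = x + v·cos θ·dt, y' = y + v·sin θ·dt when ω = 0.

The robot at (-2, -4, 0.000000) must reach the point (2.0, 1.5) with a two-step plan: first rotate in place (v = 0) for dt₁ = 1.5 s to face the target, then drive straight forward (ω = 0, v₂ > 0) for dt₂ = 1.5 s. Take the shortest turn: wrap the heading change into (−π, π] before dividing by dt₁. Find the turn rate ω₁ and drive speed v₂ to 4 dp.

heading to target = atan2(1.5−-4, 2−-2) = 0.9420
Δθ = wrap(0.9420 − 0.0000) = 0.9420; ω₁ = Δθ/dt₁ = 0.6280
distance = √((2−-2)² + (1.5−-4)²) = 6.8007; v₂ = distance/dt₂ = 4.5338

ω₁ = 0.6280, v₂ = 4.5338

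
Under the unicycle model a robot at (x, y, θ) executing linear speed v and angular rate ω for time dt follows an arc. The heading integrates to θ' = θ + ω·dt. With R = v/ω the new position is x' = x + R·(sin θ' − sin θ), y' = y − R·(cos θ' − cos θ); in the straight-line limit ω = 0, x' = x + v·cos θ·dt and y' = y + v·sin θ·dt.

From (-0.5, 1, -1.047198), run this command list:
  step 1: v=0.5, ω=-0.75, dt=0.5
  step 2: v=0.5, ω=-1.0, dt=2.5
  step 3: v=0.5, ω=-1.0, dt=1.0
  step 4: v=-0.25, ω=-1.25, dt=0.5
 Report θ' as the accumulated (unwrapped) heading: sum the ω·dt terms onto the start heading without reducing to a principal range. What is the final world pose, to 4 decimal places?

step 1: θ'=-1.4222 (R=-0.6667) → pose (-0.4180, 0.7654, -1.4222)
step 2: θ'=-3.9222 (R=-0.5000) → pose (-1.2644, 0.3361, -3.9222)
step 3: θ'=-4.9222 (R=-0.5000) → pose (-1.4016, 0.7955, -4.9222)
step 4: θ'=-5.5472 (R=0.2000) → pose (-1.4629, 0.6889, -5.5472)

(-1.4629, 0.6889, -5.5472)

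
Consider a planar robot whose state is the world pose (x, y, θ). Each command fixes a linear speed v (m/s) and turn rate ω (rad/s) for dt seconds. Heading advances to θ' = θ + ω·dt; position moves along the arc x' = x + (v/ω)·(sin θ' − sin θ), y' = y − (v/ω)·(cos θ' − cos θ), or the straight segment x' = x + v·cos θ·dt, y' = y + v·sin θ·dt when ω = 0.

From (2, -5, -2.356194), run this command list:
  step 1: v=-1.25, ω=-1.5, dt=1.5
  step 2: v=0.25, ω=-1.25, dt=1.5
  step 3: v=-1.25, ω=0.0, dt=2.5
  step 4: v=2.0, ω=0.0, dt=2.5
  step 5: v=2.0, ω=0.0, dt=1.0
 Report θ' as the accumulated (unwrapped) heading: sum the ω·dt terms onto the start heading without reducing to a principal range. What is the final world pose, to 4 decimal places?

(7.4554, -6.0459, -6.4812)

step 1: θ'=-4.6062 (R=0.8333) → pose (3.4179, -5.5009, -4.6062)
step 2: θ'=-6.4812 (R=-0.2000) → pose (3.6561, -5.2836, -6.4812)
step 3: θ'=-6.4812 (straight) → pose (0.5922, -4.6689, -6.4812)
step 4: θ'=-6.4812 (straight) → pose (5.4945, -5.6525, -6.4812)
step 5: θ'=-6.4812 (straight) → pose (7.4554, -6.0459, -6.4812)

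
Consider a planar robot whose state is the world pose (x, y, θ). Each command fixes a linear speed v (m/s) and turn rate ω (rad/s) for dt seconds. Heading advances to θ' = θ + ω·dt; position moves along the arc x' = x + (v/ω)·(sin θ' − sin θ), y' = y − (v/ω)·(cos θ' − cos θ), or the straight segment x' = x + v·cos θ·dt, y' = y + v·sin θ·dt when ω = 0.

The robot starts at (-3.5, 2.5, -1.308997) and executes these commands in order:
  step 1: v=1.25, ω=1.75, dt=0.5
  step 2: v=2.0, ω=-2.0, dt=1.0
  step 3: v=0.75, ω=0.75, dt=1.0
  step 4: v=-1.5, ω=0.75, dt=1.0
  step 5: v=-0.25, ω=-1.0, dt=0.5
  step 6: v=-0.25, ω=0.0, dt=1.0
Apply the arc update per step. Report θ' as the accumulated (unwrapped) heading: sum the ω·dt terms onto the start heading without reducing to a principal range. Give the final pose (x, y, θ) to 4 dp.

(-3.6844, 1.5000, -1.4340)

step 1: θ'=-0.4340 (R=0.7143) → pose (-3.1104, 2.0368, -0.4340)
step 2: θ'=-2.4340 (R=-1.0000) → pose (-2.8809, 0.3696, -2.4340)
step 3: θ'=-1.6840 (R=1.0000) → pose (-3.2245, -0.2774, -1.6840)
step 4: θ'=-0.9340 (R=-2.0000) → pose (-3.6037, 1.1378, -0.9340)
step 5: θ'=-1.4340 (R=0.2500) → pose (-3.6504, 1.2523, -1.4340)
step 6: θ'=-1.4340 (straight) → pose (-3.6844, 1.5000, -1.4340)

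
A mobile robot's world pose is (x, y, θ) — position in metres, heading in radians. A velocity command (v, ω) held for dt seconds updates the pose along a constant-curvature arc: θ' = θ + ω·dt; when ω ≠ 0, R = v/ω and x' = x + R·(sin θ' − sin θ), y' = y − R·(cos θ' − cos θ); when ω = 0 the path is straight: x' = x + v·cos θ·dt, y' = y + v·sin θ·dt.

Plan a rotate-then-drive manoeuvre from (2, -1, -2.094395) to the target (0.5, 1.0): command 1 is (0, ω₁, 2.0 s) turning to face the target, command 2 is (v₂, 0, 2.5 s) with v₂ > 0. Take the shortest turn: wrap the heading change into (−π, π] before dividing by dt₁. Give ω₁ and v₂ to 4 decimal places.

heading to target = atan2(1−-1, 0.5−2) = 2.2143
Δθ = wrap(2.2143 − -2.0944) = -1.9745; ω₁ = Δθ/dt₁ = -0.9872
distance = √((0.5−2)² + (1−-1)²) = 2.5000; v₂ = distance/dt₂ = 1.0000

ω₁ = -0.9872, v₂ = 1.0000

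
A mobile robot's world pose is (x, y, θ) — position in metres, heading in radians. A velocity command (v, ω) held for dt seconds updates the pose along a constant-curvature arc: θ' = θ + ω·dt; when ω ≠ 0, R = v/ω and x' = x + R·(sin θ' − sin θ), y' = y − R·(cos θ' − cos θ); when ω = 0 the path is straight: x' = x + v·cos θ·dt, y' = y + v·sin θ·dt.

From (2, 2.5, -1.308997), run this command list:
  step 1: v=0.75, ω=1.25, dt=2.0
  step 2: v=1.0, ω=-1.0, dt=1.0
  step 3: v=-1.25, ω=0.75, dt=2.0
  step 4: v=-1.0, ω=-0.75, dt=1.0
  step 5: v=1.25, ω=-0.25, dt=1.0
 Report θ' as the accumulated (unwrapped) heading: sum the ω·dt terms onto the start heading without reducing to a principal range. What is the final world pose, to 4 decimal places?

(3.1455, 1.1707, 0.6910)

step 1: θ'=1.1910 (R=0.6000) → pose (3.1368, 2.4329, 1.1910)
step 2: θ'=0.1910 (R=-1.0000) → pose (3.8757, 3.0439, 0.1910)
step 3: θ'=1.6910 (R=-1.6667) → pose (2.5375, 1.2077, 1.6910)
step 4: θ'=0.9410 (R=1.3333) → pose (2.2913, 0.2625, 0.9410)
step 5: θ'=0.6910 (R=-5.0000) → pose (3.1455, 1.1707, 0.6910)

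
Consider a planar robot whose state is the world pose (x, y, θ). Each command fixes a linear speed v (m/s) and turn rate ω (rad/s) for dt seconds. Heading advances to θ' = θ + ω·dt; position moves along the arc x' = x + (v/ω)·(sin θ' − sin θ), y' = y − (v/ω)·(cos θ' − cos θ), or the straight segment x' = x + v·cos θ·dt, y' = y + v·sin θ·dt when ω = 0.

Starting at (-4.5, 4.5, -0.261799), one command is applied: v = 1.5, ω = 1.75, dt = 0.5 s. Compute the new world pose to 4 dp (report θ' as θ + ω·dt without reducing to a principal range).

(-3.7849, 4.6270, 0.6132)

θ' = -0.2618 + 1.75·0.5 = 0.6132
R = v/ω = 1.5/1.75 = 0.8571
x' = -4.5 + 0.8571·(sin 0.6132 − sin -0.2618) = -3.7849
y' = 4.5 − 0.8571·(cos 0.6132 − cos -0.2618) = 4.6270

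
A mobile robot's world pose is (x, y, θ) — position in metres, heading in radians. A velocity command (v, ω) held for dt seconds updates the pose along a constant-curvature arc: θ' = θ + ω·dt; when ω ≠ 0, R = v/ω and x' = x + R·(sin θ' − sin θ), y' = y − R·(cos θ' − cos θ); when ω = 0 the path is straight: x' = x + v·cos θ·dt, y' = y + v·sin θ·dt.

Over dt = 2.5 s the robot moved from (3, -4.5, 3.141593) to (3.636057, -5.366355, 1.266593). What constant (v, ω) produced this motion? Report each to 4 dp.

v = -0.5000, ω = -0.7500

Δθ = 1.266593 − 3.141593 = -1.875000
ω = Δθ/dt = -1.875000/2.5 = -0.7500
R = −Δy/(cos θ' − cos θ) = 0.6667
v = R·ω = 0.6667·-0.7500 = -0.5000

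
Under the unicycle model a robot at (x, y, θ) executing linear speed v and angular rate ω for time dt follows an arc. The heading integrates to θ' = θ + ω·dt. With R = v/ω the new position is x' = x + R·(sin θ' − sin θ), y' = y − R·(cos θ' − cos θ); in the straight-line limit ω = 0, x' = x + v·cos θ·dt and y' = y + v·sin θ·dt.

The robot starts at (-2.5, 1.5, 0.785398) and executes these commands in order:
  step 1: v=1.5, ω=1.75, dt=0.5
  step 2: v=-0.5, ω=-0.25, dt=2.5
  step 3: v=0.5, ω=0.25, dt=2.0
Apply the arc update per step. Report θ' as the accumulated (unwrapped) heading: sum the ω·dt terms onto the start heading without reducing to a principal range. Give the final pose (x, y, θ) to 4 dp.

(-2.2456, 1.9330, 1.5354)

step 1: θ'=1.6604 (R=0.8571) → pose (-2.2524, 2.1828, 1.6604)
step 2: θ'=1.0354 (R=2.0000) → pose (-2.5242, 0.9835, 1.0354)
step 3: θ'=1.5354 (R=2.0000) → pose (-2.2456, 1.9330, 1.5354)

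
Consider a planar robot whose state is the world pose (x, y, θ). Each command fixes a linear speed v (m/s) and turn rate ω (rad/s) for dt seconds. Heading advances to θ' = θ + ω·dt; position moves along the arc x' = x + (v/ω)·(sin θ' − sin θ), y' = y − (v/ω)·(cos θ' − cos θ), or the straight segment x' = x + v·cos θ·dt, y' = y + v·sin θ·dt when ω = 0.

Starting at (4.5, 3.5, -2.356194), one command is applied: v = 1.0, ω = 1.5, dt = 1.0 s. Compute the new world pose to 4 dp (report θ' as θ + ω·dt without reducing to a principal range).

θ' = -2.3562 + 1.5·1.0 = -0.8562
R = v/ω = 1.0/1.5 = 0.6667
x' = 4.5 + 0.6667·(sin -0.8562 − sin -2.3562) = 4.4678
y' = 3.5 − 0.6667·(cos -0.8562 − cos -2.3562) = 2.5917

(4.4678, 2.5917, -0.8562)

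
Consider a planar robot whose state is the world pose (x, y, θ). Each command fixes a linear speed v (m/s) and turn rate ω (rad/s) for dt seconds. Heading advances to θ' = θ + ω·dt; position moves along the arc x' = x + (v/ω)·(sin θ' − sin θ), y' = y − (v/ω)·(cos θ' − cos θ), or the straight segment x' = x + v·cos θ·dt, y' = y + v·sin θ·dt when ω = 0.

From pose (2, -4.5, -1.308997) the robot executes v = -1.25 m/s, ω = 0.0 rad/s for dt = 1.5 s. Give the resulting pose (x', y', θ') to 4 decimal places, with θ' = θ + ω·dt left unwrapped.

(1.5147, -2.6889, -1.3090)

θ' = -1.3090 + 0.0·1.5 = -1.3090
ω = 0 → straight: x' = 2 + -1.25·cos(-1.3090)·1.5 = 1.5147
y' = -4.5 + -1.25·sin(-1.3090)·1.5 = -2.6889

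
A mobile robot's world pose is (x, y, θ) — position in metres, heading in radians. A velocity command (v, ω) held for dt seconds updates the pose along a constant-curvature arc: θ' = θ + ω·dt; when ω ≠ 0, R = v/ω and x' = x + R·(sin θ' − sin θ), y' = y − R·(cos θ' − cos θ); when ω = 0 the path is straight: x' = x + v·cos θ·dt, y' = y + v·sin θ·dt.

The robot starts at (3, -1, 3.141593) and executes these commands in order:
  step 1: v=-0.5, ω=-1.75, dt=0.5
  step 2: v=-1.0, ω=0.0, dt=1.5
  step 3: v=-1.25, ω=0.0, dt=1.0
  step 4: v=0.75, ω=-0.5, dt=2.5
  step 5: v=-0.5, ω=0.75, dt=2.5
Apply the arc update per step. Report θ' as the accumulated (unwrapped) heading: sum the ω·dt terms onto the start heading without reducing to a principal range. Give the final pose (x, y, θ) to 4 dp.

(5.2598, -2.4592, 2.8916)

step 1: θ'=2.2666 (R=0.2857) → pose (3.2193, -1.1026, 2.2666)
step 2: θ'=2.2666 (straight) → pose (4.1808, -2.2539, 2.2666)
step 3: θ'=2.2666 (straight) → pose (4.9820, -3.2133, 2.2666)
step 4: θ'=1.0166 (R=-1.5000) → pose (4.8579, -1.4624, 1.0166)
step 5: θ'=2.8916 (R=-0.6667) → pose (5.2598, -2.4592, 2.8916)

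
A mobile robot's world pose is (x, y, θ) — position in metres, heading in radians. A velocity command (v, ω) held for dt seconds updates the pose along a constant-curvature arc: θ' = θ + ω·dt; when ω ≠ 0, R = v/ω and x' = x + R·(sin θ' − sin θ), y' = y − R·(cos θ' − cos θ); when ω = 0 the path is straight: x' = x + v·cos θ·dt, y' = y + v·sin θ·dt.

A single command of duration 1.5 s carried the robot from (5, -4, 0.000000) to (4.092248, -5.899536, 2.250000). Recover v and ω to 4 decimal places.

Δθ = 2.250000 − 0.000000 = 2.250000
ω = Δθ/dt = 2.250000/1.5 = 1.5000
R = −Δy/(cos θ' − cos θ) = -1.1667
v = R·ω = -1.1667·1.5000 = -1.7500

v = -1.7500, ω = 1.5000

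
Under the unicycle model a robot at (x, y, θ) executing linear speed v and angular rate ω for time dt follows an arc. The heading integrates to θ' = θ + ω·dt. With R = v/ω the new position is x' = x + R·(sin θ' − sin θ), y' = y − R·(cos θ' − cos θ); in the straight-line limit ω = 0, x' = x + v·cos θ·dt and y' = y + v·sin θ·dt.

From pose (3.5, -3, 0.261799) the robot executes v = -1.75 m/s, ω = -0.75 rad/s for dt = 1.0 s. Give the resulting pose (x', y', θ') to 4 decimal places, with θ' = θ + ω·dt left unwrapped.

θ' = 0.2618 + -0.75·1.0 = -0.4882
R = v/ω = -1.75/-0.75 = 2.3333
x' = 3.5 + 2.3333·(sin -0.4882 − sin 0.2618) = 1.8017
y' = -3 − 2.3333·(cos -0.4882 − cos 0.2618) = -2.8069

(1.8017, -2.8069, -0.4882)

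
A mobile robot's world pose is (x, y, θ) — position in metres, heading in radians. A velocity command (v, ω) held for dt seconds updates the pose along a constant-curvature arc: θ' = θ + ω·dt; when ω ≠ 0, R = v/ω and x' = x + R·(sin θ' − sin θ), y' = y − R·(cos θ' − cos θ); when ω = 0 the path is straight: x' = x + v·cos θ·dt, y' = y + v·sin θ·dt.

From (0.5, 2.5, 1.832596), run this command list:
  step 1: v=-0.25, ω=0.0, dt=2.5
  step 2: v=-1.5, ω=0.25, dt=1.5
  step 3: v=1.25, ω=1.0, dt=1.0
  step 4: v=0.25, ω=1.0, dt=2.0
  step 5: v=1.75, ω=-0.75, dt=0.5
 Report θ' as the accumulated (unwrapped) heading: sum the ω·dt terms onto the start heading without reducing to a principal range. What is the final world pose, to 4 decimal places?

(0.6058, -0.8118, 4.8326)

step 1: θ'=1.8326 (straight) → pose (0.6618, 1.8963, 1.8326)
step 2: θ'=2.2076 (R=-6.0000) → pose (1.6333, -0.1185, 2.2076)
step 3: θ'=3.2076 (R=1.2500) → pose (0.5459, 0.3855, 3.2076)
step 4: θ'=5.2076 (R=0.2500) → pose (0.3424, 0.0172, 5.2076)
step 5: θ'=4.8326 (R=-2.3333) → pose (0.6058, -0.8118, 4.8326)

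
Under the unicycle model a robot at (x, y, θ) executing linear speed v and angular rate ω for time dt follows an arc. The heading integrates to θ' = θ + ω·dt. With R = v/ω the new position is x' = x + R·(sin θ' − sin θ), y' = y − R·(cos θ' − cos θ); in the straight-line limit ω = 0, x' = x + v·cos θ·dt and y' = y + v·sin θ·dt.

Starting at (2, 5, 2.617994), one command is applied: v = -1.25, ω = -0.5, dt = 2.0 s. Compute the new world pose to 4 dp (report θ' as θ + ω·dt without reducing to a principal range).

(3.2472, 2.9529, 1.6180)

θ' = 2.6180 + -0.5·2.0 = 1.6180
R = v/ω = -1.25/-0.5 = 2.5000
x' = 2 + 2.5000·(sin 1.6180 − sin 2.6180) = 3.2472
y' = 5 − 2.5000·(cos 1.6180 − cos 2.6180) = 2.9529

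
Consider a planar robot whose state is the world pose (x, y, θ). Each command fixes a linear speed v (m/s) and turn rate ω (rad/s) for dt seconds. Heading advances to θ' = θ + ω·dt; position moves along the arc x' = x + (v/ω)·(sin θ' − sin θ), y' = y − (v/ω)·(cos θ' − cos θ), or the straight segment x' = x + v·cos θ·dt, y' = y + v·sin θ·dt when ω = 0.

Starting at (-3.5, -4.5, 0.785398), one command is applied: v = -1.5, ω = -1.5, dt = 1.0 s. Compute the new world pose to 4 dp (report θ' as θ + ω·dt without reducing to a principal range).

(-4.8624, -4.5482, -0.7146)

θ' = 0.7854 + -1.5·1.0 = -0.7146
R = v/ω = -1.5/-1.5 = 1.0000
x' = -3.5 + 1.0000·(sin -0.7146 − sin 0.7854) = -4.8624
y' = -4.5 − 1.0000·(cos -0.7146 − cos 0.7854) = -4.5482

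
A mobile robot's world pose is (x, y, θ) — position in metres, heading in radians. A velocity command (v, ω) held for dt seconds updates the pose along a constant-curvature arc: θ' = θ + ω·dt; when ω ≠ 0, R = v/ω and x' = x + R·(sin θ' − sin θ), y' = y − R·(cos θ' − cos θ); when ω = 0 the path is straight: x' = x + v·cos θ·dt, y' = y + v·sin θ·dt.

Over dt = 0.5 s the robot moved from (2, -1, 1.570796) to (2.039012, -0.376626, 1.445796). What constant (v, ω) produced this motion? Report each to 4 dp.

v = 1.2500, ω = -0.2500

Δθ = 1.445796 − 1.570796 = -0.125000
ω = Δθ/dt = -0.125000/0.5 = -0.2500
R = −Δy/(cos θ' − cos θ) = -5.0000
v = R·ω = -5.0000·-0.2500 = 1.2500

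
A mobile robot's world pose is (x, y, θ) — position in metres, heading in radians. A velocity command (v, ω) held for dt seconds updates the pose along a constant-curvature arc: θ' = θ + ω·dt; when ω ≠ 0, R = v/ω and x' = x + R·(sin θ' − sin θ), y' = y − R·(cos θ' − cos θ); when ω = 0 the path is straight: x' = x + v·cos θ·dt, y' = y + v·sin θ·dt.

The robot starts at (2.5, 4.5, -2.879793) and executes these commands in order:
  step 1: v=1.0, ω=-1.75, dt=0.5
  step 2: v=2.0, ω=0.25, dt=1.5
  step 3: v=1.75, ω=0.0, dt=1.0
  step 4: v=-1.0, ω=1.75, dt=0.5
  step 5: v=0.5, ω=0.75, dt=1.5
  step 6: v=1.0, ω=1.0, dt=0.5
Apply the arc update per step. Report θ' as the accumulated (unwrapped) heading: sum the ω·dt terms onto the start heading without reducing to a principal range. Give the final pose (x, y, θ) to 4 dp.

(-1.9659, 5.2150, -0.8798)

step 1: θ'=-3.7548 (R=-0.5714) → pose (2.0233, 4.5846, -3.7548)
step 2: θ'=-3.3798 (R=8.0000) → pose (-0.6930, 5.8163, -3.3798)
step 3: θ'=-3.3798 (straight) → pose (-2.3936, 6.2292, -3.3798)
step 4: θ'=-2.5048 (R=-0.5714) → pose (-1.9190, 6.3251, -2.5048)
step 5: θ'=-1.3798 (R=0.6667) → pose (-2.1771, 5.6625, -1.3798)
step 6: θ'=-0.8798 (R=1.0000) → pose (-1.9659, 5.2150, -0.8798)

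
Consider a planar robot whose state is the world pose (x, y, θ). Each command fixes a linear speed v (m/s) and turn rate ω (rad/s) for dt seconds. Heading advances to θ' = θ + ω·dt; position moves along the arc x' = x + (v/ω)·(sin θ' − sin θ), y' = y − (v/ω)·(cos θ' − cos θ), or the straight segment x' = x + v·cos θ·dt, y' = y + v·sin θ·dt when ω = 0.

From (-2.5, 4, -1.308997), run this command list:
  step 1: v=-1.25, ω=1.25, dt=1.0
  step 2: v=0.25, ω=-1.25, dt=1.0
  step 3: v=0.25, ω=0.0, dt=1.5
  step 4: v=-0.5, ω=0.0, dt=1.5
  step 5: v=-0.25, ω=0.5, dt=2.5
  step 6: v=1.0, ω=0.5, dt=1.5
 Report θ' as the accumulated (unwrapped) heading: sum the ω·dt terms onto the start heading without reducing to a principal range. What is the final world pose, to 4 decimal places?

(-2.3836, 5.7788, 0.6910)

step 1: θ'=-0.0590 (R=-1.0000) → pose (-3.4070, 4.7394, -0.0590)
step 2: θ'=-1.3090 (R=-0.2000) → pose (-3.2256, 4.5916, -1.3090)
step 3: θ'=-1.3090 (straight) → pose (-3.1285, 4.2293, -1.3090)
step 4: θ'=-1.3090 (straight) → pose (-3.3226, 4.9538, -1.3090)
step 5: θ'=-0.0590 (R=-0.5000) → pose (-3.7761, 5.3235, -0.0590)
step 6: θ'=0.6910 (R=2.0000) → pose (-2.3836, 5.7788, 0.6910)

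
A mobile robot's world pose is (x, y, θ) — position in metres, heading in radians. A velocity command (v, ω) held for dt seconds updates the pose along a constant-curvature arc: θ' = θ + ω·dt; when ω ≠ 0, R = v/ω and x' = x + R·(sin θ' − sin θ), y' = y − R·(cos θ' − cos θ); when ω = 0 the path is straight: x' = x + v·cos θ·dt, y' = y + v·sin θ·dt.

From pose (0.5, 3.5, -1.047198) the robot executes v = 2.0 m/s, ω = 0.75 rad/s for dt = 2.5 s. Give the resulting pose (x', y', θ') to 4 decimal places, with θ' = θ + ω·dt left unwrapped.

θ' = -1.0472 + 0.75·2.5 = 0.8278
R = v/ω = 2.0/0.75 = 2.6667
x' = 0.5 + 2.6667·(sin 0.8278 − sin -1.0472) = 4.7733
y' = 3.5 − 2.6667·(cos 0.8278 − cos -1.0472) = 3.0293

(4.7733, 3.0293, 0.8278)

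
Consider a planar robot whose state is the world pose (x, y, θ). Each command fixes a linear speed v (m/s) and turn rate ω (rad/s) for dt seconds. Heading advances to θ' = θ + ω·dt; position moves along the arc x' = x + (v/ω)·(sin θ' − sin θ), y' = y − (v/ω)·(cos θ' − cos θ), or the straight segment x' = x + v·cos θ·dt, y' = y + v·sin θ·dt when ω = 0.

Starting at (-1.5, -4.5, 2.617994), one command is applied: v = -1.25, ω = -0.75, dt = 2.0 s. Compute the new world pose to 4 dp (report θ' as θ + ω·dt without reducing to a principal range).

(-0.8346, -6.6725, 1.1180)

θ' = 2.6180 + -0.75·2.0 = 1.1180
R = v/ω = -1.25/-0.75 = 1.6667
x' = -1.5 + 1.6667·(sin 1.1180 − sin 2.6180) = -0.8346
y' = -4.5 − 1.6667·(cos 1.1180 − cos 2.6180) = -6.6725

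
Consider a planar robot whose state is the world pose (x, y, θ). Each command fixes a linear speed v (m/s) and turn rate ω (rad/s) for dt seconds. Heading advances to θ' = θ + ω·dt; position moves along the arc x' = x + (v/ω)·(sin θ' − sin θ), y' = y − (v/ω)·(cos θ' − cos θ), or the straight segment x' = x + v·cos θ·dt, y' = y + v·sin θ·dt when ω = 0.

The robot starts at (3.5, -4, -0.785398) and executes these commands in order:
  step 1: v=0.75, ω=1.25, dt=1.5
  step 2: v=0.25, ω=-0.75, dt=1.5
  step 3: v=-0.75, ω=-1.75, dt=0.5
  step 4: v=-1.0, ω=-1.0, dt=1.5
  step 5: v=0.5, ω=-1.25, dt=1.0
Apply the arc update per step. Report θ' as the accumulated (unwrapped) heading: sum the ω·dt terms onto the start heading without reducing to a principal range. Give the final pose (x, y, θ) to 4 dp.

step 1: θ'=1.0896 (R=0.6000) → pose (4.4561, -3.8534, 1.0896)
step 2: θ'=-0.0354 (R=-0.3333) → pose (4.7634, -3.6746, -0.0354)
step 3: θ'=-0.9104 (R=0.4286) → pose (4.4401, -3.5092, -0.9104)
step 4: θ'=-2.4104 (R=1.0000) → pose (4.5621, -2.1514, -2.4104)
step 5: θ'=-3.6604 (R=-0.4000) → pose (4.0967, -2.2010, -3.6604)

(4.0967, -2.2010, -3.6604)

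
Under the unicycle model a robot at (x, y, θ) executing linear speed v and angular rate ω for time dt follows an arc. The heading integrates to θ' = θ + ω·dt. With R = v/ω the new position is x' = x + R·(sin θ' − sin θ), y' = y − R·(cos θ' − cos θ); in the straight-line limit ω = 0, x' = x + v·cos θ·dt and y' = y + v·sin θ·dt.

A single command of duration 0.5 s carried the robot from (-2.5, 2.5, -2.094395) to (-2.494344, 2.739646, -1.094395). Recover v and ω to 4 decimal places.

Δθ = -1.094395 − -2.094395 = 1.000000
ω = Δθ/dt = 1.000000/0.5 = 2.0000
R = −Δy/(cos θ' − cos θ) = -0.2500
v = R·ω = -0.2500·2.0000 = -0.5000

v = -0.5000, ω = 2.0000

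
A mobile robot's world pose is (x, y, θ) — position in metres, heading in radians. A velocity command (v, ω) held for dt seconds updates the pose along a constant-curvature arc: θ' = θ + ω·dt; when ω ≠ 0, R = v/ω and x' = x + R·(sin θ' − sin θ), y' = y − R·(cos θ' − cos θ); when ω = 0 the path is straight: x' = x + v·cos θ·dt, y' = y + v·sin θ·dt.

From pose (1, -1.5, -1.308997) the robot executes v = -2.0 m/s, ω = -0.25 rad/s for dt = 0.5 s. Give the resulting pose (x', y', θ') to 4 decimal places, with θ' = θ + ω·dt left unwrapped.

θ' = -1.3090 + -0.25·0.5 = -1.4340
R = v/ω = -2.0/-0.25 = 8.0000
x' = 1 + 8.0000·(sin -1.4340 − sin -1.3090) = 0.8021
y' = -1.5 − 8.0000·(cos -1.4340 − cos -1.3090) = -0.5204

(0.8021, -0.5204, -1.4340)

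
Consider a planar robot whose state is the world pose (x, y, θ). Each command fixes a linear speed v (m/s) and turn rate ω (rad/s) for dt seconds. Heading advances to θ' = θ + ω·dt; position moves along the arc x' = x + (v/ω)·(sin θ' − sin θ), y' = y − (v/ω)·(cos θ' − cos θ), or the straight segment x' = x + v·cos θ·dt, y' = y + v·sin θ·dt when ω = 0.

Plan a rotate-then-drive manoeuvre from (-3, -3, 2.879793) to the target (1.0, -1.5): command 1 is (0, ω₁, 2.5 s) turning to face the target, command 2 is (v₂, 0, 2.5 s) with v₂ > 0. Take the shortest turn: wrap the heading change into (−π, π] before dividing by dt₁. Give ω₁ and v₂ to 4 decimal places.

heading to target = atan2(-1.5−-3, 1−-3) = 0.3588
Δθ = wrap(0.3588 − 2.8798) = -2.5210; ω₁ = Δθ/dt₁ = -1.0084
distance = √((1−-3)² + (-1.5−-3)²) = 4.2720; v₂ = distance/dt₂ = 1.7088

ω₁ = -1.0084, v₂ = 1.7088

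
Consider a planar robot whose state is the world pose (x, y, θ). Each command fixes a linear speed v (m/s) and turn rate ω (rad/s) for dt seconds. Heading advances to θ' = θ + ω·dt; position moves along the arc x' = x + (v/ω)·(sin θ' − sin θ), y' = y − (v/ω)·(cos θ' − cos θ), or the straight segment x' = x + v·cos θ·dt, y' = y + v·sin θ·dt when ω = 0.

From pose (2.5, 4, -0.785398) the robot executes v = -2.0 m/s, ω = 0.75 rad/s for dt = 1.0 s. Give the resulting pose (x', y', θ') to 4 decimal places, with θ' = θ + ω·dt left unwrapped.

(0.7088, 4.7794, -0.0354)

θ' = -0.7854 + 0.75·1.0 = -0.0354
R = v/ω = -2.0/0.75 = -2.6667
x' = 2.5 + -2.6667·(sin -0.0354 − sin -0.7854) = 0.7088
y' = 4 − -2.6667·(cos -0.0354 − cos -0.7854) = 4.7794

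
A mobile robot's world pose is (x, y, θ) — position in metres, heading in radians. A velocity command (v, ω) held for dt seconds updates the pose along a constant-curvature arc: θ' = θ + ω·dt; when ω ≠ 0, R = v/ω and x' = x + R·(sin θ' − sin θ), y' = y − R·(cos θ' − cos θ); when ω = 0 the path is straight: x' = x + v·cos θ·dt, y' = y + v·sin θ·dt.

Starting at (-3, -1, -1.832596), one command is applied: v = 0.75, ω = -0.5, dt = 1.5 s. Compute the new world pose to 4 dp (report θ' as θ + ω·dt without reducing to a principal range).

θ' = -1.8326 + -0.5·1.5 = -2.5826
R = v/ω = 0.75/-0.5 = -1.5000
x' = -3 + -1.5000·(sin -2.5826 − sin -1.8326) = -3.6534
y' = -1 − -1.5000·(cos -2.5826 − cos -1.8326) = -1.8835

(-3.6534, -1.8835, -2.5826)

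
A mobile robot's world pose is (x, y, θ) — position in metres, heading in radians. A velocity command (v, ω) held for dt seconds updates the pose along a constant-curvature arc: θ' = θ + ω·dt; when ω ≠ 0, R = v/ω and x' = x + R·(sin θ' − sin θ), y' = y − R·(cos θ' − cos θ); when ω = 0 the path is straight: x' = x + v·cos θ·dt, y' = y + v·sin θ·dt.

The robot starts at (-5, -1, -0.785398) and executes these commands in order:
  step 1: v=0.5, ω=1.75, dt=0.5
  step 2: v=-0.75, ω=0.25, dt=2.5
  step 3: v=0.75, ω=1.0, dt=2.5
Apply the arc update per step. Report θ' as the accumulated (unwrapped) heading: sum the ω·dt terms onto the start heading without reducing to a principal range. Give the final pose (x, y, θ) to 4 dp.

step 1: θ'=0.0896 (R=0.2857) → pose (-4.7724, -1.0825, 0.0896)
step 2: θ'=0.7146 (R=-3.0000) → pose (-6.4699, -1.8044, 0.7146)
step 3: θ'=3.2146 (R=0.7500) → pose (-7.0161, -0.4899, 3.2146)

(-7.0161, -0.4899, 3.2146)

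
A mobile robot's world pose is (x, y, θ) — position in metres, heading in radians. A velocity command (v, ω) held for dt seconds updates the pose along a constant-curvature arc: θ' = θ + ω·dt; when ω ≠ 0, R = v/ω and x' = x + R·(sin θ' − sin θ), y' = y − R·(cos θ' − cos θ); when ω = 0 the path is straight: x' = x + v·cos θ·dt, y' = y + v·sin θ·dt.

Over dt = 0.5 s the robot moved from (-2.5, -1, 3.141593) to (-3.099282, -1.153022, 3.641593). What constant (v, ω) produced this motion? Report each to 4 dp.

v = 1.2500, ω = 1.0000

Δθ = 3.641593 − 3.141593 = 0.500000
ω = Δθ/dt = 0.500000/0.5 = 1.0000
R = Δx/(sin θ' − sin θ) = 1.2500
v = R·ω = 1.2500·1.0000 = 1.2500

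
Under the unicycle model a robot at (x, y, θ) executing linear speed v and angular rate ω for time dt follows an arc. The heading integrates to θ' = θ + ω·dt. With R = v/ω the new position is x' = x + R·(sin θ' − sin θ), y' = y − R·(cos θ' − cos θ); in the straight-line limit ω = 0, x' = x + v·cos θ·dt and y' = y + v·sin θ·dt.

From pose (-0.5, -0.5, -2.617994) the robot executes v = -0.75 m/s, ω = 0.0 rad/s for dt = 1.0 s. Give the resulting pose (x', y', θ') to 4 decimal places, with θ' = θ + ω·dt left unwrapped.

(0.1495, -0.1250, -2.6180)

θ' = -2.6180 + 0.0·1.0 = -2.6180
ω = 0 → straight: x' = -0.5 + -0.75·cos(-2.6180)·1.0 = 0.1495
y' = -0.5 + -0.75·sin(-2.6180)·1.0 = -0.1250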